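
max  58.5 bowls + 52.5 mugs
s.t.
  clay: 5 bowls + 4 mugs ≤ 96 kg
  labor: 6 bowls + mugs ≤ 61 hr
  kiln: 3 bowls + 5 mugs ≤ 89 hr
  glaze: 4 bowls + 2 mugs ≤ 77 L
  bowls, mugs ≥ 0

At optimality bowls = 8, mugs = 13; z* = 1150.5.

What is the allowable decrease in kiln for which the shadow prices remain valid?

Binding constraints: labor, kiln. The basis is B = [[6,1],[3,5]] with det 27.
Per unit decrease in kiln, x* moves by d = (0.037, -0.2222).
The basis stays optimal until mugs reaches 0; allowable decrease = 58.5 hr.

58.5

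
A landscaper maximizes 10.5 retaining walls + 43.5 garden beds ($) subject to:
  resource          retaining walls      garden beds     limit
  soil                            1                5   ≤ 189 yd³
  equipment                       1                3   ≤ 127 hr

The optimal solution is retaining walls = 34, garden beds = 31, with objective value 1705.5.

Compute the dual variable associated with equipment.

4.5

At the optimum: soil uses 189 of 189 (binding); equipment uses 127 of 127 (binding).
Dual feasibility on the basic columns requires 1·y_soil + 1·y_equipment = 10.5, 5·y_soil + 3·y_equipment = 43.5.
Solving: y_soil = 6, y_equipment = 4.5.
Shadow price of equipment = 4.5.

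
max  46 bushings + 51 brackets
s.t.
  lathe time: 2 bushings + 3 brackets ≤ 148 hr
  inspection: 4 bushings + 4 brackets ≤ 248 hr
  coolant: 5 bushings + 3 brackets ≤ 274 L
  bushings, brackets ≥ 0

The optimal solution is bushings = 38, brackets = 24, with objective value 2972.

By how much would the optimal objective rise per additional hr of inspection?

At the optimum: lathe time uses 148 of 148 (binding); inspection uses 248 of 248 (binding); coolant uses 262 of 274 (slack = 12).
Slack constraints have shadow price 0 (complementary slackness).
The binding rows give the dual system: 2·y_lathe time + 4·y_inspection = 46 and 3·y_lathe time + 4·y_inspection = 51.
→ y_lathe time = 5 and y_inspection = 9.
Shadow price of inspection = 9.

9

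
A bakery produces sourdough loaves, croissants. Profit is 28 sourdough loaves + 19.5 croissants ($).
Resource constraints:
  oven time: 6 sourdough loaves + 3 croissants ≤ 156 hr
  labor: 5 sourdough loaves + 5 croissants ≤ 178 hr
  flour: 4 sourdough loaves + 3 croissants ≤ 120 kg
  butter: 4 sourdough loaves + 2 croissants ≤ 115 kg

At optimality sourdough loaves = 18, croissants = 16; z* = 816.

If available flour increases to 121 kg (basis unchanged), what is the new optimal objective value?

Check each constraint at x*: oven time 156/156 (tight); labor 170/178 (slack 8); flour 120/120 (tight); butter 104/115 (slack 11).
By complementary slackness, y = 0 for the non-binding constraints.
The binding rows give the dual system: 6·y_oven time + 4·y_flour = 28 and 3·y_oven time + 3·y_flour = 19.5.
→ y_oven time = 1 and y_flour = 5.5.
Δz = y_flour·Δb = 5.5 × (1) = 5.5, so new z* = 816 + 5.5 = 821.5.

821.5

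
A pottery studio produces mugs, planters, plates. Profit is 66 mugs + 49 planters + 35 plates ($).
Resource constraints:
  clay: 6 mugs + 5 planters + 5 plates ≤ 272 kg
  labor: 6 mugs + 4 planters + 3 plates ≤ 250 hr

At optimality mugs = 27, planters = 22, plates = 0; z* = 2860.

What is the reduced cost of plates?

Check each constraint at x*: clay 272/272 (tight); labor 250/250 (tight).
The binding rows give the dual system: 6·y_clay + 6·y_labor = 66 and 5·y_clay + 4·y_labor = 49.
This yields shadow prices y_clay = 5, y_labor = 6.
Reduced cost of plates: c₃ − yᵀa₃ = 35 − (5·5 + 6·3) = 35 − 43 = -8.

-8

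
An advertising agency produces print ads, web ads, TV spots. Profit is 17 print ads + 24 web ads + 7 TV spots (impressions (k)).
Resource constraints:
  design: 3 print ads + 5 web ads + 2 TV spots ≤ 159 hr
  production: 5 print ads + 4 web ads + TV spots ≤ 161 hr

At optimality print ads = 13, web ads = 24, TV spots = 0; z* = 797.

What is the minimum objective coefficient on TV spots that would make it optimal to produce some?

9

At the optimum: design uses 159 of 159 (binding); production uses 161 of 161 (binding).
From A_Bᵀ y = c: 3·y_design + 5·y_production = 17; 5·y_design + 4·y_production = 24.
Solving: y_design = 4, y_production = 1.
TV spots enters the basis when its profit ≥ yᵀa₃ = 4·2 + 1·1 = 9.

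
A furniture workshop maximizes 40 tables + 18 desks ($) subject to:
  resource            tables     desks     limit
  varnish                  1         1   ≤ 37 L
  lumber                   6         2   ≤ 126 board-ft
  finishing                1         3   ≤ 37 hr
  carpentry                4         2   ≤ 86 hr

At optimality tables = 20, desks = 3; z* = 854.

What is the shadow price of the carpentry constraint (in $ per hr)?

At the optimum: varnish uses 23 of 37 (slack = 14); lumber uses 126 of 126 (binding); finishing uses 29 of 37 (slack = 8); carpentry uses 86 of 86 (binding).
Since varnish, finishing are not tight, their duals are 0.
From A_Bᵀ y = c: 6·y_lumber + 4·y_carpentry = 40; 2·y_lumber + 2·y_carpentry = 18.
This yields shadow prices y_lumber = 2, y_carpentry = 7.
Shadow price of carpentry = 7.

7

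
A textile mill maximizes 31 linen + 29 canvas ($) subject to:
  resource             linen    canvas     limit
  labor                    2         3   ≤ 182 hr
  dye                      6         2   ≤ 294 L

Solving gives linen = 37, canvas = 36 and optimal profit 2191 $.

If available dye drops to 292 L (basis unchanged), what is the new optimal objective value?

2186

Both labor and dye are binding at x*.
The binding rows give the dual system: 2·y_labor + 6·y_dye = 31 and 3·y_labor + 2·y_dye = 29.
→ y_labor = 8 and y_dye = 2.5.
Δz = y_dye·Δb = 2.5 × (-2) = -5, so new z* = 2191 − 5 = 2186.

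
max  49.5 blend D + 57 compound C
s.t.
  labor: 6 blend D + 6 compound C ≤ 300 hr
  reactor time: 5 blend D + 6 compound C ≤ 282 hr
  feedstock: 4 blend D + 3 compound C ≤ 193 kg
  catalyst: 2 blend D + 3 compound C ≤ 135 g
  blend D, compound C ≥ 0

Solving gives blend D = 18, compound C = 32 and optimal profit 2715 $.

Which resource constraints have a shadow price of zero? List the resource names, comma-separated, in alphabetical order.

labor: 300/300 (binding)
reactor time: 282/282 (binding)
feedstock: 168/193 (slack 25)
catalyst: 132/135 (slack 3)
By complementary slackness, a constraint with positive slack has shadow price 0 → catalyst, feedstock.

catalyst, feedstock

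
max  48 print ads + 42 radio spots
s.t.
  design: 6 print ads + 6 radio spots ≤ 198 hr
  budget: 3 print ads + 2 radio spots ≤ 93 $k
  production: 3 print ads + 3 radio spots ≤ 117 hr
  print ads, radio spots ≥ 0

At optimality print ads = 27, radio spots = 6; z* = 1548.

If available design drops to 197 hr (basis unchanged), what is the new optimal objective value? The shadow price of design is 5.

Δb = -1, so new z* = 1548 + (5)·(-1) = 1548 − 5 = 1543.

1543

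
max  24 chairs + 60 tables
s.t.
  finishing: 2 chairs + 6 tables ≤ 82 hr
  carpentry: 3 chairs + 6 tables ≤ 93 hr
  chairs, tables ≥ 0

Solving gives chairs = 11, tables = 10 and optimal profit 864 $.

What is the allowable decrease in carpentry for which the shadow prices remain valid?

11

Binding constraints: finishing, carpentry. The basis is B = [[2,6],[3,6]] with det -6.
Per unit decrease in carpentry, x* moves by d = (-1, 0.3333).
The basis stays optimal until chairs reaches 0; allowable decrease = 11 hr.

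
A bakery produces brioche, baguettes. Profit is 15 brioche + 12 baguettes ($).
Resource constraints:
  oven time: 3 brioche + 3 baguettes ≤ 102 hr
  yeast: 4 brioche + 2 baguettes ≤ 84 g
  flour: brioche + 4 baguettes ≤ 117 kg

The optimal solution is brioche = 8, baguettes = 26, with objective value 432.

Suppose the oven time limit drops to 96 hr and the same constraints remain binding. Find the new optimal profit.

Check each constraint at x*: oven time 102/102 (tight); yeast 84/84 (tight); flour 112/117 (slack 5).
Since flour is not tight, its dual is 0.
From A_Bᵀ y = c: 3·y_oven time + 4·y_yeast = 15; 3·y_oven time + 2·y_yeast = 12.
→ y_oven time = 3 and y_yeast = 1.5.
Δz = y_oven time·Δb = 3 × (-6) = -18, so new z* = 432 − 18 = 414.

414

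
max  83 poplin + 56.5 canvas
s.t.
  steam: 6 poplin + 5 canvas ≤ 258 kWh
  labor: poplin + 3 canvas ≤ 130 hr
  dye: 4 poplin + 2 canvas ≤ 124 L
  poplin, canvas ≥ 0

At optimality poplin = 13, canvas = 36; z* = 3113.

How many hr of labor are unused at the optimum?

9

labor used = 1·13 + 3·36 = 121; slack = 130 − 121 = 9.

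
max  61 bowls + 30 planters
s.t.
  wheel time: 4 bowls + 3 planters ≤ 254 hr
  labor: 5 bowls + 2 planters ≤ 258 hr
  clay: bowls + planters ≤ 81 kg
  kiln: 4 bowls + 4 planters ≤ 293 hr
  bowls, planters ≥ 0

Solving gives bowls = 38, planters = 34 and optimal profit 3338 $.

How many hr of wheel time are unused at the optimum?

wheel time used = 4·38 + 3·34 = 254; slack = 254 − 254 = 0.

0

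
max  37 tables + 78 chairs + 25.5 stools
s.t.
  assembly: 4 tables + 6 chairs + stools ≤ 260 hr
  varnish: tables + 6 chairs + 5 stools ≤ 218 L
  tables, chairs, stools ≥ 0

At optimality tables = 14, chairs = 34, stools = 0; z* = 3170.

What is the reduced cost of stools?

Check each constraint at x*: assembly 260/260 (tight); varnish 218/218 (tight).
Dual feasibility on the basic columns requires 4·y_assembly + 1·y_varnish = 37, 6·y_assembly + 6·y_varnish = 78.
→ y_assembly = 8 and y_varnish = 5.
Reduced cost of stools: c₃ − yᵀa₃ = 25.5 − (8·1 + 5·5) = 25.5 − 33 = -7.5.

-7.5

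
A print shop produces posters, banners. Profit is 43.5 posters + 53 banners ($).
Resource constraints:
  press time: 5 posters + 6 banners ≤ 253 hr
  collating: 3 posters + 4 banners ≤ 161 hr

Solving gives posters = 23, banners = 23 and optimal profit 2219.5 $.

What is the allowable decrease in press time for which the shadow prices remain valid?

11.5

Binding constraints: press time, collating. The basis is B = [[5,6],[3,4]] with det 2.
Per unit decrease in press time, x* moves by d = (-2, 1.5).
The basis stays optimal until posters reaches 0; allowable decrease = 11.5 hr.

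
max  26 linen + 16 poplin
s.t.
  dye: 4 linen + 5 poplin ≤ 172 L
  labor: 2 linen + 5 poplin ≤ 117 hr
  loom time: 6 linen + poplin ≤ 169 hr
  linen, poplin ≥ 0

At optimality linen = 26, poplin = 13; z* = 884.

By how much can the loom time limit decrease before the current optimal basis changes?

145.6

Binding constraints: labor, loom time. The basis is B = [[2,5],[6,1]] with det -28.
Per unit decrease in loom time, x* moves by d = (-0.1786, 0.0714).
The basis stays optimal until linen reaches 0; allowable decrease = 145.6 hr.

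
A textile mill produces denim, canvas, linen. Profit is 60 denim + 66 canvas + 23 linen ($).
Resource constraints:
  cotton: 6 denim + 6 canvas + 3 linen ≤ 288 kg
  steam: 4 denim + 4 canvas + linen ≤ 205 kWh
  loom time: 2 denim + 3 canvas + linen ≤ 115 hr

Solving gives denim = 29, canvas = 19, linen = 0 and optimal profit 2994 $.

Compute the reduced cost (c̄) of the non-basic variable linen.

Check each constraint at x*: cotton 288/288 (tight); steam 192/205 (slack 13); loom time 115/115 (tight).
Since steam is not tight, its dual is 0.
From A_Bᵀ y = c: 6·y_cotton + 2·y_loom time = 60; 6·y_cotton + 3·y_loom time = 66.
Solving: y_cotton = 8, y_loom time = 6.
Reduced cost of linen: c₃ − yᵀa₃ = 23 − (8·3 + 6·1) = 23 − 30 = -7.

-7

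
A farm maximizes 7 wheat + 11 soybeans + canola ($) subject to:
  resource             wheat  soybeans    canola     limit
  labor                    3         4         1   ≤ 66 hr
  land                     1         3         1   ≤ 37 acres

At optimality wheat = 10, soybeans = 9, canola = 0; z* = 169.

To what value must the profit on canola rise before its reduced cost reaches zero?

Both labor and land are binding at x*.
The binding rows give the dual system: 3·y_labor + 1·y_land = 7 and 4·y_labor + 3·y_land = 11.
This yields shadow prices y_labor = 2, y_land = 1.
canola enters the basis when its profit ≥ yᵀa₃ = 2·1 + 1·1 = 3.

3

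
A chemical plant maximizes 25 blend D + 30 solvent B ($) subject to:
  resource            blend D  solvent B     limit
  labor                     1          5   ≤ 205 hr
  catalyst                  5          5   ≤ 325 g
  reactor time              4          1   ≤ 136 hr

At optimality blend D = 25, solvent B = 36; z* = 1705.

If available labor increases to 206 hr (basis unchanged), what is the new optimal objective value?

1710

At the optimum: labor uses 205 of 205 (binding); catalyst uses 305 of 325 (slack = 20); reactor time uses 136 of 136 (binding).
Since catalyst is not tight, its dual is 0.
The binding rows give the dual system: 1·y_labor + 4·y_reactor time = 25 and 5·y_labor + 1·y_reactor time = 30.
→ y_labor = 5 and y_reactor time = 5.
Δz = y_labor·Δb = 5 × (1) = 5, so new z* = 1705 + 5 = 1710.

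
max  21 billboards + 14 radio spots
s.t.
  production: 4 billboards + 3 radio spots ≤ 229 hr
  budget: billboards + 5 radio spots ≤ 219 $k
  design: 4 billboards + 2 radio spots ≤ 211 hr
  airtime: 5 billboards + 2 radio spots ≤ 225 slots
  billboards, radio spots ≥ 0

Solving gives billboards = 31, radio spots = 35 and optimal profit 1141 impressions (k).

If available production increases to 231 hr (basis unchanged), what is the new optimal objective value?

Check each constraint at x*: production 229/229 (tight); budget 206/219 (slack 13); design 194/211 (slack 17); airtime 225/225 (tight).
By complementary slackness, y = 0 for the non-binding constraints.
Dual feasibility on the basic columns requires 4·y_production + 5·y_airtime = 21, 3·y_production + 2·y_airtime = 14.
This yields shadow prices y_production = 4, y_airtime = 1.
Δz = y_production·Δb = 4 × (2) = 8, so new z* = 1141 + 8 = 1149.

1149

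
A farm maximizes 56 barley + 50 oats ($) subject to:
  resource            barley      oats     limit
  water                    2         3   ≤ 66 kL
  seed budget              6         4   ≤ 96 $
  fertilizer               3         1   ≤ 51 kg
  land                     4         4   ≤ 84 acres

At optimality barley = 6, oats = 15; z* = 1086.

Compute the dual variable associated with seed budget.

3

At the optimum: water uses 57 of 66 (slack = 9); seed budget uses 96 of 96 (binding); fertilizer uses 33 of 51 (slack = 18); land uses 84 of 84 (binding).
Since water, fertilizer are not tight, their duals are 0.
Dual feasibility on the basic columns requires 6·y_seed budget + 4·y_land = 56, 4·y_seed budget + 4·y_land = 50.
→ y_seed budget = 3 and y_land = 9.5.
Shadow price of seed budget = 3.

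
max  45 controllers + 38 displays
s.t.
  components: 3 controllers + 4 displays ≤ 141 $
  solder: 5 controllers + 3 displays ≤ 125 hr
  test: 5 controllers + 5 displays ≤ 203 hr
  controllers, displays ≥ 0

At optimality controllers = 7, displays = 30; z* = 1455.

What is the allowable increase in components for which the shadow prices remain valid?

Binding constraints: components, solder. The basis is B = [[3,4],[5,3]] with det -11.
Per unit increase in components, x* moves by d = (-0.2727, 0.4545).
The basis stays optimal until test becomes binding; allowable increase = 19.8 $.

19.8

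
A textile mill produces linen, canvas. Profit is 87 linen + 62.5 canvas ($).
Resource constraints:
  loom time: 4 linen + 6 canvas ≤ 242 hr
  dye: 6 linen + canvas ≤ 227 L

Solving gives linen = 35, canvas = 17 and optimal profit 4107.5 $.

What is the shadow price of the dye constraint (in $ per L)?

At the optimum: loom time uses 242 of 242 (binding); dye uses 227 of 227 (binding).
From A_Bᵀ y = c: 4·y_loom time + 6·y_dye = 87; 6·y_loom time + 1·y_dye = 62.5.
→ y_loom time = 9 and y_dye = 8.5.
Shadow price of dye = 8.5.

8.5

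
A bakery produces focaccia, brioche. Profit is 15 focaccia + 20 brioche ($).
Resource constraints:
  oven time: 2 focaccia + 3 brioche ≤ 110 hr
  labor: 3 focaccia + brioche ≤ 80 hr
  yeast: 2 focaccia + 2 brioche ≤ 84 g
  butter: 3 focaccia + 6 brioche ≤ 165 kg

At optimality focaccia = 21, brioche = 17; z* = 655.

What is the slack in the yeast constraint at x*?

8

yeast used = 2·21 + 2·17 = 76; slack = 84 − 76 = 8.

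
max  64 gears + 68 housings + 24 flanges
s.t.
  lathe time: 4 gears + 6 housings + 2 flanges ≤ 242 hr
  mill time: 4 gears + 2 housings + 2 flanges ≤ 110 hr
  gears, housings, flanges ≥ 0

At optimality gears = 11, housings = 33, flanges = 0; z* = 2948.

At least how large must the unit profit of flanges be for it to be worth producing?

Check each constraint at x*: lathe time 242/242 (tight); mill time 110/110 (tight).
Dual feasibility on the basic columns requires 4·y_lathe time + 4·y_mill time = 64, 6·y_lathe time + 2·y_mill time = 68.
Solving: y_lathe time = 9, y_mill time = 7.
flanges enters the basis when its profit ≥ yᵀa₃ = 9·2 + 7·2 = 32.

32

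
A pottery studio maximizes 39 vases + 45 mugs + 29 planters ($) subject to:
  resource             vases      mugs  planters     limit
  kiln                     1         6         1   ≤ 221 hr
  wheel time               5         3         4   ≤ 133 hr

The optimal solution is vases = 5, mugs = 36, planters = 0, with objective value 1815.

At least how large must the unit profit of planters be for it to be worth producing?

Both kiln and wheel time are binding at x*.
From A_Bᵀ y = c: 1·y_kiln + 5·y_wheel time = 39; 6·y_kiln + 3·y_wheel time = 45.
This yields shadow prices y_kiln = 4, y_wheel time = 7.
planters enters the basis when its profit ≥ yᵀa₃ = 4·1 + 7·4 = 32.

32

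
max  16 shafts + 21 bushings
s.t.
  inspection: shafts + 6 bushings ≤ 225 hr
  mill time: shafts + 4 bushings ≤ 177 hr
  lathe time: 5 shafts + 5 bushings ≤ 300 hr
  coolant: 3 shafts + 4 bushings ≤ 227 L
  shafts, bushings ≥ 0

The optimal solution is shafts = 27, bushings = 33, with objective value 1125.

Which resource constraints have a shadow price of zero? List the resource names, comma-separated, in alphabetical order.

coolant, mill time

inspection: 225/225 (binding)
mill time: 159/177 (slack 18)
lathe time: 300/300 (binding)
coolant: 213/227 (slack 14)
By complementary slackness, a constraint with positive slack has shadow price 0 → coolant, mill time.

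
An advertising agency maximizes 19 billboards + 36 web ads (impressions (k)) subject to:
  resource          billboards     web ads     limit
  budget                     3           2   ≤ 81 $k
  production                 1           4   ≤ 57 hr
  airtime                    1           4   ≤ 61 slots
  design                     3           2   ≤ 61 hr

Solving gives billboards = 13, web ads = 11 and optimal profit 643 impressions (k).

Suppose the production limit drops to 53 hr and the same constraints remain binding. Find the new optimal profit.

Check each constraint at x*: budget 61/81 (slack 20); production 57/57 (tight); airtime 57/61 (slack 4); design 61/61 (tight).
Slack constraints have shadow price 0 (complementary slackness).
The binding rows give the dual system: 1·y_production + 3·y_design = 19 and 4·y_production + 2·y_design = 36.
→ y_production = 7 and y_design = 4.
Δz = y_production·Δb = 7 × (-4) = -28, so new z* = 643 − 28 = 615.

615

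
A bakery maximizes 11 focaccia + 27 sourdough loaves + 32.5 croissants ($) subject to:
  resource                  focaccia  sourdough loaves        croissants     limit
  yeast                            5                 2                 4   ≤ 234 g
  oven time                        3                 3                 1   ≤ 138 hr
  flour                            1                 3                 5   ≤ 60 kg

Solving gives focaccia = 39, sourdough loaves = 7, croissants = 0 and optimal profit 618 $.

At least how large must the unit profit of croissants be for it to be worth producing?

41

At the optimum: yeast uses 209 of 234 (slack = 25); oven time uses 138 of 138 (binding); flour uses 60 of 60 (binding).
By complementary slackness, y = 0 for the non-binding constraint.
Dual feasibility on the basic columns requires 3·y_oven time + 1·y_flour = 11, 3·y_oven time + 3·y_flour = 27.
This yields shadow prices y_oven time = 1, y_flour = 8.
croissants enters the basis when its profit ≥ yᵀa₃ = 1·1 + 8·5 = 41.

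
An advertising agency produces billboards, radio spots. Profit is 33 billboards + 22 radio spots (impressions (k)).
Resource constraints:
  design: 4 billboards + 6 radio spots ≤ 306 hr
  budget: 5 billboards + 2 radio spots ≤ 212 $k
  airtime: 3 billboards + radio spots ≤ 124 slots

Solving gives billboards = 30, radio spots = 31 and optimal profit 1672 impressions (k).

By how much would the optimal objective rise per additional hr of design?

Binding: design and budget. Non-binding: airtime (3 unused).
Slack constraints have shadow price 0 (complementary slackness).
From A_Bᵀ y = c: 4·y_design + 5·y_budget = 33; 6·y_design + 2·y_budget = 22.
This yields shadow prices y_design = 2, y_budget = 5.
Shadow price of design = 2.

2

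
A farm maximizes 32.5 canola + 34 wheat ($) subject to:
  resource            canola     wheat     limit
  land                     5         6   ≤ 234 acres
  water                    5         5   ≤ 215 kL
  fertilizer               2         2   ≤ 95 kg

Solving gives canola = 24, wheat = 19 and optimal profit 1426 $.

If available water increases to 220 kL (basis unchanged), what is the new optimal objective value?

Binding: land and water. Non-binding: fertilizer (9 unused).
By complementary slackness, y = 0 for the non-binding constraint.
The binding rows give the dual system: 5·y_land + 5·y_water = 32.5 and 6·y_land + 5·y_water = 34.
This yields shadow prices y_land = 1.5, y_water = 5.
Δz = y_water·Δb = 5 × (5) = 25, so new z* = 1426 + 25 = 1451.

1451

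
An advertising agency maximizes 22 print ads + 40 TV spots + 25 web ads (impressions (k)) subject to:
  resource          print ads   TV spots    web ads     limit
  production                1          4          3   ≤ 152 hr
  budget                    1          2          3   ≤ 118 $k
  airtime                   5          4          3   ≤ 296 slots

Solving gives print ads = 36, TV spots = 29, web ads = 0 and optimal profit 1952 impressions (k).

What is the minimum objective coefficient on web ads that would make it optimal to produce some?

Binding: production and airtime. Non-binding: budget (24 unused).
Slack constraints have shadow price 0 (complementary slackness).
Dual feasibility on the basic columns requires 1·y_production + 5·y_airtime = 22, 4·y_production + 4·y_airtime = 40.
→ y_production = 7 and y_airtime = 3.
web ads enters the basis when its profit ≥ yᵀa₃ = 7·3 + 3·3 = 30.

30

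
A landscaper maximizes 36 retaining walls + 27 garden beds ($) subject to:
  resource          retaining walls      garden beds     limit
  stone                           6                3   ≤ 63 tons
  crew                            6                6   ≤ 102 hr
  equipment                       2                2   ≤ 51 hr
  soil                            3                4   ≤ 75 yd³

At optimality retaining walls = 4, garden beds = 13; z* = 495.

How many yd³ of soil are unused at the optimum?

11

soil used = 3·4 + 4·13 = 64; slack = 75 − 64 = 11.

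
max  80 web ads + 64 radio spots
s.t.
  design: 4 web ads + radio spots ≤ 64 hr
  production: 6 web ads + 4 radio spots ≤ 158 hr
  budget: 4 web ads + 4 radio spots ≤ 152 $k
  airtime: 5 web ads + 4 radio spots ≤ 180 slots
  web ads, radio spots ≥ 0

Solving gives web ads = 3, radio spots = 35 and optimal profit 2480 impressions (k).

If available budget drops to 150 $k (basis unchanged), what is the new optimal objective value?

Binding: production and budget. Non-binding: design (17 unused), airtime (25 unused).
By complementary slackness, y = 0 for the non-binding constraints.
From A_Bᵀ y = c: 6·y_production + 4·y_budget = 80; 4·y_production + 4·y_budget = 64.
Solving: y_production = 8, y_budget = 8.
Δz = y_budget·Δb = 8 × (-2) = -16, so new z* = 2480 − 16 = 2464.

2464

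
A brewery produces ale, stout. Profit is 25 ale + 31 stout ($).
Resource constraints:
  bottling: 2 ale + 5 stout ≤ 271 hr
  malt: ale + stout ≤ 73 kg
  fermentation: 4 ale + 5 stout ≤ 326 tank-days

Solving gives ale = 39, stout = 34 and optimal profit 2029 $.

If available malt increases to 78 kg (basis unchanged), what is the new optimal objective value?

2034

Check each constraint at x*: bottling 248/271 (slack 23); malt 73/73 (tight); fermentation 326/326 (tight).
By complementary slackness, y = 0 for the non-binding constraint.
From A_Bᵀ y = c: 1·y_malt + 4·y_fermentation = 25; 1·y_malt + 5·y_fermentation = 31.
→ y_malt = 1 and y_fermentation = 6.
Δz = y_malt·Δb = 1 × (5) = 5, so new z* = 2029 + 5 = 2034.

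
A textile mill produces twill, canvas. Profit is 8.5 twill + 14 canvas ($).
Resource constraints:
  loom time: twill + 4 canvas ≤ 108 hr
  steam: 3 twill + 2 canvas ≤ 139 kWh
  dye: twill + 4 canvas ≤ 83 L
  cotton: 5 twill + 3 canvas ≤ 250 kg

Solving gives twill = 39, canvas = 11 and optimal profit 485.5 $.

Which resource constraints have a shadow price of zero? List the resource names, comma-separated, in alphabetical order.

loom time: 83/108 (slack 25)
steam: 139/139 (binding)
dye: 83/83 (binding)
cotton: 228/250 (slack 22)
By complementary slackness, a constraint with positive slack has shadow price 0 → cotton, loom time.

cotton, loom time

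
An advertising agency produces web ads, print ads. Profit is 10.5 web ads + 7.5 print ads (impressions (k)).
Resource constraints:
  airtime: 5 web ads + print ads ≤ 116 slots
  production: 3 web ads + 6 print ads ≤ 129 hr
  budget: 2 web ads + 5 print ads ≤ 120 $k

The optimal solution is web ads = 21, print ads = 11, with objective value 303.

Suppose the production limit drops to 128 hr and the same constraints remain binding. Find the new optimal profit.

Binding: airtime and production. Non-binding: budget (23 unused).
Since budget is not tight, its dual is 0.
Dual feasibility on the basic columns requires 5·y_airtime + 3·y_production = 10.5, 1·y_airtime + 6·y_production = 7.5.
Solving: y_airtime = 1.5, y_production = 1.
Δz = y_production·Δb = 1 × (-1) = -1, so new z* = 303 − 1 = 302.

302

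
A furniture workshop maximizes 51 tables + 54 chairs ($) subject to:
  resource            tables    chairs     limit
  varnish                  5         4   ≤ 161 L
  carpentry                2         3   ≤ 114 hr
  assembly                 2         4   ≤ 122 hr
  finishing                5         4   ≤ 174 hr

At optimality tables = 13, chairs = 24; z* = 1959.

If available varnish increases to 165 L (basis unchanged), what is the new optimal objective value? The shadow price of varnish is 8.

1991

Δb = 4, so new z* = 1959 + (8)·(4) = 1959 + 32 = 1991.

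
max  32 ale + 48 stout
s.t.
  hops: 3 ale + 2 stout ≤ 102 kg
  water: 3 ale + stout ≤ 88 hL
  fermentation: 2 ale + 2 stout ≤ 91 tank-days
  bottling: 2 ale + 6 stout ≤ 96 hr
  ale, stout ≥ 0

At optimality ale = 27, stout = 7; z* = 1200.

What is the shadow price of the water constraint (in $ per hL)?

6

At the optimum: hops uses 95 of 102 (slack = 7); water uses 88 of 88 (binding); fermentation uses 68 of 91 (slack = 23); bottling uses 96 of 96 (binding).
Since hops, fermentation are not tight, their duals are 0.
Dual feasibility on the basic columns requires 3·y_water + 2·y_bottling = 32, 1·y_water + 6·y_bottling = 48.
This yields shadow prices y_water = 6, y_bottling = 7.
Shadow price of water = 6.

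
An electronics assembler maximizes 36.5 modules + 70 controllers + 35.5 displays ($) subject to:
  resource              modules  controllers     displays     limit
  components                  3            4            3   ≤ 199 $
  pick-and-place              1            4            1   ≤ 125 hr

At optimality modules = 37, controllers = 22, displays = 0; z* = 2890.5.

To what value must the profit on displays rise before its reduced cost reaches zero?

36.5

At the optimum: components uses 199 of 199 (binding); pick-and-place uses 125 of 125 (binding).
The binding rows give the dual system: 3·y_components + 1·y_pick-and-place = 36.5 and 4·y_components + 4·y_pick-and-place = 70.
Solving: y_components = 9.5, y_pick-and-place = 8.
displays enters the basis when its profit ≥ yᵀa₃ = 9.5·3 + 8·1 = 36.5.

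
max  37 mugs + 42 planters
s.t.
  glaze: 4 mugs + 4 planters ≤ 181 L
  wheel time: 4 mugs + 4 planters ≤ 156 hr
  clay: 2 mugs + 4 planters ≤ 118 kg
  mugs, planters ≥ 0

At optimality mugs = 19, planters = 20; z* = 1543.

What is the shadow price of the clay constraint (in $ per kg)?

2.5

Check each constraint at x*: glaze 156/181 (slack 25); wheel time 156/156 (tight); clay 118/118 (tight).
Since glaze is not tight, its dual is 0.
From A_Bᵀ y = c: 4·y_wheel time + 2·y_clay = 37; 4·y_wheel time + 4·y_clay = 42.
This yields shadow prices y_wheel time = 8, y_clay = 2.5.
Shadow price of clay = 2.5.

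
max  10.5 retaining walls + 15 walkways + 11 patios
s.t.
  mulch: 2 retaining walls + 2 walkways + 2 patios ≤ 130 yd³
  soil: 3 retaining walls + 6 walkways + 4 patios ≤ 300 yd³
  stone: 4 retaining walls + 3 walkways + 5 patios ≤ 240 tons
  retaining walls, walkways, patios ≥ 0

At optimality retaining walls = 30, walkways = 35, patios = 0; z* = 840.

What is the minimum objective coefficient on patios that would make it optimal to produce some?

Binding: mulch and soil. Non-binding: stone (15 unused).
By complementary slackness, y = 0 for the non-binding constraint.
From A_Bᵀ y = c: 2·y_mulch + 3·y_soil = 10.5; 2·y_mulch + 6·y_soil = 15.
This yields shadow prices y_mulch = 3, y_soil = 1.5.
patios enters the basis when its profit ≥ yᵀa₃ = 3·2 + 1.5·4 = 12.

12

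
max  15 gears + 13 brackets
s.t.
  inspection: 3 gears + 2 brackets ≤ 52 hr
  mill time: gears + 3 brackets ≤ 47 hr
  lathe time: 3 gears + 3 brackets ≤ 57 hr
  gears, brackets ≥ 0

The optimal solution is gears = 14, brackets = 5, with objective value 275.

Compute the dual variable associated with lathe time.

At the optimum: inspection uses 52 of 52 (binding); mill time uses 29 of 47 (slack = 18); lathe time uses 57 of 57 (binding).
By complementary slackness, y = 0 for the non-binding constraint.
The binding rows give the dual system: 3·y_inspection + 3·y_lathe time = 15 and 2·y_inspection + 3·y_lathe time = 13.
Solving: y_inspection = 2, y_lathe time = 3.
Shadow price of lathe time = 3.

3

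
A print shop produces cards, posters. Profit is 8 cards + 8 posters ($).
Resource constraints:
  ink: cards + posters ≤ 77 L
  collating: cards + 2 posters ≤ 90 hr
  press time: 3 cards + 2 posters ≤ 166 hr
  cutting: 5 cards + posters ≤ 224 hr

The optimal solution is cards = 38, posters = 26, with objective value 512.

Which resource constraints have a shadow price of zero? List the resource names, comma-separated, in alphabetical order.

cutting, ink

ink: 64/77 (slack 13)
collating: 90/90 (binding)
press time: 166/166 (binding)
cutting: 216/224 (slack 8)
By complementary slackness, a constraint with positive slack has shadow price 0 → cutting, ink.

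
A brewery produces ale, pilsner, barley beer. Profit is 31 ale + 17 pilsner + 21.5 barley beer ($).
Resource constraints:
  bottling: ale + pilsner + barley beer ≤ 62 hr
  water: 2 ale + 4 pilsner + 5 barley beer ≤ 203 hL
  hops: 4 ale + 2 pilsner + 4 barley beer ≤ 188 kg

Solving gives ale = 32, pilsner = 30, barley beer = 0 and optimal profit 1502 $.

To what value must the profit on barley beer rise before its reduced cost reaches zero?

At the optimum: bottling uses 62 of 62 (binding); water uses 184 of 203 (slack = 19); hops uses 188 of 188 (binding).
Slack constraints have shadow price 0 (complementary slackness).
Dual feasibility on the basic columns requires 1·y_bottling + 4·y_hops = 31, 1·y_bottling + 2·y_hops = 17.
Solving: y_bottling = 3, y_hops = 7.
barley beer enters the basis when its profit ≥ yᵀa₃ = 3·1 + 7·4 = 31.

31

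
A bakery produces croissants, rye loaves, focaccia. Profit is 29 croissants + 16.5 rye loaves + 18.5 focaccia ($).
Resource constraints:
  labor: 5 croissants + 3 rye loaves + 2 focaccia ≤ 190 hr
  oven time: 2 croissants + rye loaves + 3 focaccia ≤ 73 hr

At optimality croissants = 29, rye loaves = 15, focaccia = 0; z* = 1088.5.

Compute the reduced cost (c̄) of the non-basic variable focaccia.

-3

Check each constraint at x*: labor 190/190 (tight); oven time 73/73 (tight).
Dual feasibility on the basic columns requires 5·y_labor + 2·y_oven time = 29, 3·y_labor + 1·y_oven time = 16.5.
→ y_labor = 4 and y_oven time = 4.5.
Reduced cost of focaccia: c₃ − yᵀa₃ = 18.5 − (4·2 + 4.5·3) = 18.5 − 21.5 = -3.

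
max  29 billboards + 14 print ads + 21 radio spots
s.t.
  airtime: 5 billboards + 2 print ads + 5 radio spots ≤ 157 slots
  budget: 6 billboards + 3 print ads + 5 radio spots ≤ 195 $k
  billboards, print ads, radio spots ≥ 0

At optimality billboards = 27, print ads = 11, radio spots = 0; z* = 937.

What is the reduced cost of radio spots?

Check each constraint at x*: airtime 157/157 (tight); budget 195/195 (tight).
Dual feasibility on the basic columns requires 5·y_airtime + 6·y_budget = 29, 2·y_airtime + 3·y_budget = 14.
→ y_airtime = 1 and y_budget = 4.
Reduced cost of radio spots: c₃ − yᵀa₃ = 21 − (1·5 + 4·5) = 21 − 25 = -4.

-4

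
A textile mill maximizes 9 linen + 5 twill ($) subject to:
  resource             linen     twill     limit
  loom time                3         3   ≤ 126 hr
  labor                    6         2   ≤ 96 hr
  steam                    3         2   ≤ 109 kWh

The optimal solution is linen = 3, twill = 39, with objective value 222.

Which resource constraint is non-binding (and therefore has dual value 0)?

steam

loom time: 126/126 (binding)
labor: 96/96 (binding)
steam: 87/109 (slack 22)
By complementary slackness, a constraint with positive slack has shadow price 0 → steam.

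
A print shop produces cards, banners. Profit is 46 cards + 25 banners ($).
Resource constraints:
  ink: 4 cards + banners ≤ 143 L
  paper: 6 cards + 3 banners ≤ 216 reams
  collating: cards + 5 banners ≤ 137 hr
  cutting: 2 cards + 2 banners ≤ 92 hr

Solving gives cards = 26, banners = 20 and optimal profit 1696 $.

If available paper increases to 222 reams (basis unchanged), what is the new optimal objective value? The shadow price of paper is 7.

1738

Δb = 6, so new z* = 1696 + (7)·(6) = 1696 + 42 = 1738.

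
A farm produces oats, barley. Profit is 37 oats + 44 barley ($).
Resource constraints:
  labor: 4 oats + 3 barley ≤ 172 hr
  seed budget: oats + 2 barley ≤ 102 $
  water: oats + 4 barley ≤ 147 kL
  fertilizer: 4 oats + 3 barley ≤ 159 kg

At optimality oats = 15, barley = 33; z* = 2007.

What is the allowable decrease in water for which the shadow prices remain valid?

Binding constraints: water, fertilizer. The basis is B = [[1,4],[4,3]] with det -13.
Per unit decrease in water, x* moves by d = (0.2308, -0.3077).
The basis stays optimal until barley reaches 0; allowable decrease = 107.25 kL.

107.25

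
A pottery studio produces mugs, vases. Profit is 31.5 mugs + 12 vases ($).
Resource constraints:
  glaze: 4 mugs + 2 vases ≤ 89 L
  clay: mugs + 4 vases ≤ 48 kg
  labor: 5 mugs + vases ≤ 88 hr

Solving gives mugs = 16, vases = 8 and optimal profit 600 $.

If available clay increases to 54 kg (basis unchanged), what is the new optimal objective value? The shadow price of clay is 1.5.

Δb = 6, so new z* = 600 + (1.5)·(6) = 600 + 9 = 609.

609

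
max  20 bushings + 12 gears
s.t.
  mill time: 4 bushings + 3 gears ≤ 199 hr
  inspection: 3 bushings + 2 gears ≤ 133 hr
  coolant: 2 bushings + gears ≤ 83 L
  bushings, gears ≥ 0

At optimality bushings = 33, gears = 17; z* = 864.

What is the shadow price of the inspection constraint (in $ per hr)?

Binding: inspection and coolant. Non-binding: mill time (16 unused).
Slack constraints have shadow price 0 (complementary slackness).
The binding rows give the dual system: 3·y_inspection + 2·y_coolant = 20 and 2·y_inspection + 1·y_coolant = 12.
→ y_inspection = 4 and y_coolant = 4.
Shadow price of inspection = 4.

4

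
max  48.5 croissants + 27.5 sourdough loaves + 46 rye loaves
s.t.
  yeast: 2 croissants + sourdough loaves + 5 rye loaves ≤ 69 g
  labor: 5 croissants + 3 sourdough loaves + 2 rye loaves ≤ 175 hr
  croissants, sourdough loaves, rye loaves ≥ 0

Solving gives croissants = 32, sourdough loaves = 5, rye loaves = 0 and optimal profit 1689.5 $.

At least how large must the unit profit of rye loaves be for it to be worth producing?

At the optimum: yeast uses 69 of 69 (binding); labor uses 175 of 175 (binding).
The binding rows give the dual system: 2·y_yeast + 5·y_labor = 48.5 and 1·y_yeast + 3·y_labor = 27.5.
→ y_yeast = 8 and y_labor = 6.5.
rye loaves enters the basis when its profit ≥ yᵀa₃ = 8·5 + 6.5·2 = 53.

53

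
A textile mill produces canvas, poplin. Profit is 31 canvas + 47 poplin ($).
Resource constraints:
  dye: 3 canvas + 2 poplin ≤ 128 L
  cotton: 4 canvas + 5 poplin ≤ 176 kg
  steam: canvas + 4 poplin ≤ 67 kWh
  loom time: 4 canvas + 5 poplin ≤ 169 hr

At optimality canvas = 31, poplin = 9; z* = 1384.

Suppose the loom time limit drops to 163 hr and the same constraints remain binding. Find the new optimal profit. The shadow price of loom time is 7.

1342

Δb = -6, so new z* = 1384 + (7)·(-6) = 1384 − 42 = 1342.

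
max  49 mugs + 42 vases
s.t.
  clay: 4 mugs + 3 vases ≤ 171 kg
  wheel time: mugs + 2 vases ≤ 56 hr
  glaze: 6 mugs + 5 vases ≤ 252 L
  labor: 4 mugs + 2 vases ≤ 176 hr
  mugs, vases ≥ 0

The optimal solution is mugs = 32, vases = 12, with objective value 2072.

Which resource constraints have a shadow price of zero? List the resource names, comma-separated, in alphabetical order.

clay, labor

clay: 164/171 (slack 7)
wheel time: 56/56 (binding)
glaze: 252/252 (binding)
labor: 152/176 (slack 24)
By complementary slackness, a constraint with positive slack has shadow price 0 → clay, labor.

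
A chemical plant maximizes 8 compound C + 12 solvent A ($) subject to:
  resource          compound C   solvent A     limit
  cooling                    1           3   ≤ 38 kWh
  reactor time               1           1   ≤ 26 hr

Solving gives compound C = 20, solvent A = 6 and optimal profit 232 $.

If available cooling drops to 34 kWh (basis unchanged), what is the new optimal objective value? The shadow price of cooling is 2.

Δb = -4, so new z* = 232 + (2)·(-4) = 232 − 8 = 224.

224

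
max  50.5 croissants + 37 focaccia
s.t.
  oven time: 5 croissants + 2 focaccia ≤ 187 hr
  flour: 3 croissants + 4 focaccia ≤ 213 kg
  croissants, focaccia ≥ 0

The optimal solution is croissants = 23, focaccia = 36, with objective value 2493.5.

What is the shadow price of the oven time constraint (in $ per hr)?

Both oven time and flour are binding at x*.
The binding rows give the dual system: 5·y_oven time + 3·y_flour = 50.5 and 2·y_oven time + 4·y_flour = 37.
This yields shadow prices y_oven time = 6.5, y_flour = 6.
Shadow price of oven time = 6.5.

6.5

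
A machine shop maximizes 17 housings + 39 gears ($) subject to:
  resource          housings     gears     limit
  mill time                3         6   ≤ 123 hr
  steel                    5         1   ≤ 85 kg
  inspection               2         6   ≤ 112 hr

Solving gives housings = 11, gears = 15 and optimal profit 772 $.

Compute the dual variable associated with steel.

0

At the optimum: mill time uses 123 of 123 (binding); steel uses 70 of 85 (slack = 15); inspection uses 112 of 112 (binding).
Slack constraints have shadow price 0 (complementary slackness).
Dual feasibility on the basic columns requires 3·y_mill time + 2·y_inspection = 17, 6·y_mill time + 6·y_inspection = 39.
Solving: y_mill time = 4, y_inspection = 2.5.
Shadow price of steel = 0.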